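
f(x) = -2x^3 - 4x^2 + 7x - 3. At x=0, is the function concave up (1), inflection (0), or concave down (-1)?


Concavity is determined by the sign of f''(x).
f(x) = -2x^3 - 4x^2 + 7x - 3
f'(x) = -6x^2 - 8x + 7
f''(x) = -12x - 8
f''(0) = -12 * 0 - 8
= 0 - 8
= -8
Since f''(0) < 0, the function is concave down (-1)

-1


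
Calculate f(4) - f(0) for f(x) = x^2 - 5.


Net change = f(b) - f(a)
f(x) = x^2 - 5
Compute f(4):
f(4) = 1 * 4^2 + 0 * 4 - 5
= 16 + 0 - 5
= 11
Compute f(0):
f(0) = 1 * 0^2 + 0 * 0 - 5
= 0 + 0 - 5
= -5
Net change = 11 - (-5) = 16

16


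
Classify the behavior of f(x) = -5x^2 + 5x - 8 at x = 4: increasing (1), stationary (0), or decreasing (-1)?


Compute f'(x) to determine behavior:
f'(x) = -10x + 5
f'(4) = -10 * 4 + 5
= -40 + 5
= -35
Since f'(4) < 0, the function is decreasing (-1)

-1


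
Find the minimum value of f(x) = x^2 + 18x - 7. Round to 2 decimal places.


For a quadratic f(x) = ax^2 + bx + c with a > 0, the minimum is at the vertex.
Vertex x-coordinate: x = -b/(2a)
x = -(18) / (2 * 1)
x = -18/2 = -9
Substitute back to find the minimum value:
f(-9) = 1 * (-9)^2 + 18 * (-9) - 7
= 81 - 162 - 7
= -88 = -88.00

-88.00


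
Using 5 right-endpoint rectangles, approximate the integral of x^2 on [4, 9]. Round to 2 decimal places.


Right Riemann sum uses right endpoints of each subinterval.
Interval: [4, 9], n = 5
dx = (9 - 4) / 5 = 1
Right endpoints: [5, 6, 7, 8, 9]
f values: [25, 36, 49, 64, 81]
Sum = dx * (sum of f values)
= 1 * 255
= 255 = 255.00

255.00


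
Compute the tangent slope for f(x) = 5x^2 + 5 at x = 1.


The slope of the tangent line equals f'(x) at the point.
f(x) = 5x^2 + 5
f'(x) = 10x
At x = 1:
f'(1) = 10 * 1 + 0
= 10 + 0
= 10

10


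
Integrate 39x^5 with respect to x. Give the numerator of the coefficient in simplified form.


Apply the power rule for integration:
integral of ax^n dx = a/(n+1) * x^(n+1) + C
integral of 39x^5 dx
= 39/6 * x^6 + C
= 13/2 * x^6 + C
The coefficient in lowest terms is 13/2, and its numerator is 13

13


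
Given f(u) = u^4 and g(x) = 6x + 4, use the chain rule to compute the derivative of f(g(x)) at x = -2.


Using the chain rule: (f(g(x)))' = f'(g(x)) * g'(x)
First, find g(-2):
g(-2) = 6 * (-2) + 4 = -8
Next, f'(u) = 4u^3
And g'(x) = 6
So f'(g(-2)) * g'(-2)
= 4 * (-8)^3 * 6
= 4 * (-512) * 6
= -12288

-12288


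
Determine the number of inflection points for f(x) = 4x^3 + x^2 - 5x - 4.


Inflection points occur where f''(x) = 0 and concavity changes.
f(x) = 4x^3 + x^2 - 5x - 4
f'(x) = 12x^2 + 2x - 5
f''(x) = 24x + 2
Set f''(x) = 0:
24x + 2 = 0
x = -2 / 24 = -1/12
Since f''(x) is linear (degree 1), it changes sign at this point.
Therefore there is exactly 1 inflection point.

1


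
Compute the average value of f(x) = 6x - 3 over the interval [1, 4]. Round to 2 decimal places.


Average value = 1/(b-a) * integral from a to b of f(x) dx
First compute the integral of 6x - 3:
F(x) = 3x^2 - 3x
F(4) = 3 * 16 - 3 * 4 = 36
F(1) = 3 * 1 - 3 * 1 = 0
Integral = 36 - 0 = 36
Average = 36 / (4 - 1) = 36 / 3
= 12 = 12.00

12.00


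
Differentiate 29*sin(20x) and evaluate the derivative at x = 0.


Apply the chain rule to differentiate 29*sin(20x):
d/dx [29*sin(20x)]
= 29 * cos(20x) * d/dx(20x)
= 29 * 20 * cos(20x)
= 580 * cos(20x)
Evaluate at x = 0:
= 580 * cos(0)
= 580 * 1
= 580

580


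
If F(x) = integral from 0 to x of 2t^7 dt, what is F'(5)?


By the Fundamental Theorem of Calculus (Part 1):
If F(x) = integral from 0 to x of f(t) dt, then F'(x) = f(x)
Here f(t) = 2t^7
So F'(x) = 2x^7
Evaluate at x = 5:
F'(5) = 2 * 5^7
= 2 * 78125
= 156250

156250


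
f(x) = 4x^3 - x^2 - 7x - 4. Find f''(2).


First derivative:
f'(x) = 12x^2 - 2x - 7
Second derivative:
f''(x) = 24x - 2
Substitute x = 2:
f''(2) = 24 * 2 - 2
= 48 - 2
= 46

46


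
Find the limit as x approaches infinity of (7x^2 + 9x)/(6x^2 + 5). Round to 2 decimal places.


For limits at infinity with equal-degree polynomials,
we compare leading coefficients.
Numerator leading term: 7x^2
Denominator leading term: 6x^2
Divide both by x^2:
lim = (7 + 9/x) / (6 + 5/x^2)
As x -> infinity, the 1/x and 1/x^2 terms vanish:
= 7/6 ≈ 1.17

1.17


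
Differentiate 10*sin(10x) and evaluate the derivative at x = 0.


Apply the chain rule to differentiate 10*sin(10x):
d/dx [10*sin(10x)]
= 10 * cos(10x) * d/dx(10x)
= 10 * 10 * cos(10x)
= 100 * cos(10x)
Evaluate at x = 0:
= 100 * cos(0)
= 100 * 1
= 100

100


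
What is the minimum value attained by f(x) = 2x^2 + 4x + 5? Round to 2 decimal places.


For a quadratic f(x) = ax^2 + bx + c with a > 0, the minimum is at the vertex.
Vertex x-coordinate: x = -b/(2a)
x = -(4) / (2 * 2)
x = -4/4 = -1
Substitute back to find the minimum value:
f(-1) = 2 * (-1)^2 + 4 * (-1) + 5
= 2 - 4 + 5
= 3 = 3.00

3.00


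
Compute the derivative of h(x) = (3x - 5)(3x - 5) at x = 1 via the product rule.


Let u(x) = 3x - 5 and v(x) = 3x - 5
u'(x) = 3
v'(x) = 3
Product rule: h'(x) = u'(x)*v(x) + u(x)*v'(x)
= 3 * (3x - 5) + (3x - 5) * 3
At x = 1:
u(1) = 3 * 1 - 5 = -2
v(1) = 3 * 1 - 5 = -2
h'(1) = 3 * (-2) + (-2) * 3
= -6 - 6
= -12

-12


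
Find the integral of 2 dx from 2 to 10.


The integral of a constant k over [a, b] equals k * (b - a).
integral from 2 to 10 of 2 dx
= 2 * (10 - 2)
= 2 * 8
= 16

16


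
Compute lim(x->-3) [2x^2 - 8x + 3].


Since polynomials are continuous, we use direct substitution.
lim(x->-3) of 2x^2 - 8x + 3
= 2 * (-3)^2 - 8 * (-3) + 3
= 18 + 24 + 3
= 45

45


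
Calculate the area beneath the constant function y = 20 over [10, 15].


The area under a constant function y = 20 is a rectangle.
Width = 15 - 10 = 5
Height = 20
Area = width * height
= 5 * 20
= 100

100


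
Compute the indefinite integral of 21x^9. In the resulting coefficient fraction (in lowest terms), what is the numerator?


Apply the power rule for integration:
integral of ax^n dx = a/(n+1) * x^(n+1) + C
integral of 21x^9 dx
= 21/10 * x^10 + C
The coefficient in lowest terms is 21/10, and its numerator is 21

21


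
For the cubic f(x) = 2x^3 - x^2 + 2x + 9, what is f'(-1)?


Differentiate f(x) = 2x^3 - x^2 + 2x + 9 term by term:
f'(x) = 6x^2 - 2x + 2
Substitute x = -1:
f'(-1) = 6 * (-1)^2 - 2 * (-1) + 2
= 6 + 2 + 2
= 10

10


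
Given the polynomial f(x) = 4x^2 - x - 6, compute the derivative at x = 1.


Differentiate term by term using power and sum rules:
f(x) = 4x^2 - x - 6
f'(x) = 8x - 1
Substitute x = 1:
f'(1) = 8 * 1 - 1
= 8 - 1
= 7

7


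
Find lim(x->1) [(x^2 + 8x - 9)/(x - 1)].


Direct substitution gives 0/0, so we factor the numerator.
Factor: (x^2 + 8x - 9) = (x - 1)(x + 9)
Cancel the common factor (x - 1):
(x^2 + 8x - 9)/(x - 1) = (x + 9)
Now substitute x = 1:
= (1) - (-9) = 10

10


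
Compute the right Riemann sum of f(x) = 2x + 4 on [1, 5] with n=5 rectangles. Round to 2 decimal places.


Right Riemann sum uses right endpoints of each subinterval.
Interval: [1, 5], n = 5
dx = (5 - 1) / 5 = 4/5
Right endpoints: [9/5, 13/5, 17/5, 21/5, 5]
f values: [38/5, 46/5, 54/5, 62/5, 14]
Sum = dx * (sum of f values)
= 4/5 * 54
= 216/5 = 43.20

43.20


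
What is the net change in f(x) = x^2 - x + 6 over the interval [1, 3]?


Net change = f(b) - f(a)
f(x) = x^2 - x + 6
Compute f(3):
f(3) = 1 * 3^2 - 1 * 3 + 6
= 9 - 3 + 6
= 12
Compute f(1):
f(1) = 1 * 1^2 - 1 * 1 + 6
= 1 - 1 + 6
= 6
Net change = 12 - 6 = 6

6


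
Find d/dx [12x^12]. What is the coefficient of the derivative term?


We apply the power rule: d/dx [ax^n] = a*n * x^(n-1)
d/dx [12x^12]
= 12 * 12 * x^(12-1)
= 144x^11
The coefficient is 144

144


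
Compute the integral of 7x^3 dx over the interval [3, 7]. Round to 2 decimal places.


Find the antiderivative of 7x^3:
F(x) = 7/4 * x^4
Apply the Fundamental Theorem of Calculus:
F(7) - F(3)
= 7/4 * 7^4 - 7/4 * 3^4
= 7/4 * (2401 - 81)
= 7/4 * 2320
= 4060 = 4060.00

4060.00


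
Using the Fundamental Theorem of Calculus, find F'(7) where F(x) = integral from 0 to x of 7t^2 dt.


By the Fundamental Theorem of Calculus (Part 1):
If F(x) = integral from 0 to x of f(t) dt, then F'(x) = f(x)
Here f(t) = 7t^2
So F'(x) = 7x^2
Evaluate at x = 7:
F'(7) = 7 * 7^2
= 7 * 49
= 343

343


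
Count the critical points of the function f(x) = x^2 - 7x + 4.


Find where f'(x) = 0:
f'(x) = 2x - 7
Set f'(x) = 0:
2x - 7 = 0
x = 7 / 2 = 7/2
This is a linear equation in x, so there is exactly one solution.
Number of critical points: 1

1


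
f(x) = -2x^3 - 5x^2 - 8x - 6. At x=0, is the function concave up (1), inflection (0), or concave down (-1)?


Concavity is determined by the sign of f''(x).
f(x) = -2x^3 - 5x^2 - 8x - 6
f'(x) = -6x^2 - 10x - 8
f''(x) = -12x - 10
f''(0) = -12 * 0 - 10
= 0 - 10
= -10
Since f''(0) < 0, the function is concave down (-1)

-1


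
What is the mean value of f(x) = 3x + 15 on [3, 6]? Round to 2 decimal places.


Average value = 1/(b-a) * integral from a to b of f(x) dx
First compute the integral of 3x + 15:
F(x) = (3/2)x^2 + 15x
F(6) = 3/2 * 36 + 15 * 6 = 144
F(3) = 3/2 * 9 + 15 * 3 = 117/2
Integral = 144 - 117/2 = 171/2
Average = (171/2) / (6 - 3) = (171/2) / 3
= 57/2 = 28.50

28.50


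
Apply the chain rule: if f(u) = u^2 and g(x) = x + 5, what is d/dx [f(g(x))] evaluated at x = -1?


Using the chain rule: (f(g(x)))' = f'(g(x)) * g'(x)
First, find g(-1):
g(-1) = 1 * (-1) + 5 = 4
Next, f'(u) = 2u
And g'(x) = 1
So f'(g(-1)) * g'(-1)
= 2 * 4 * 1
= 8

8


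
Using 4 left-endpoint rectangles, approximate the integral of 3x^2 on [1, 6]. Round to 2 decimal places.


Left Riemann sum uses left endpoints of each subinterval.
Interval: [1, 6], n = 4
dx = (6 - 1) / 4 = 5/4
Left endpoints: [1, 9/4, 7/2, 19/4]
f values: [3, 243/16, 147/4, 1083/16]
Sum = dx * (sum of f values)
= 5/4 * 981/8
= 4905/32 ≈ 153.28

153.28


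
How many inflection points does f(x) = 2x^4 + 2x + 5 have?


Inflection points occur where f''(x) = 0 and concavity changes.
f(x) = 2x^4 + 2x + 5
f'(x) = 8x^3 + 2
f''(x) = 24x^2
This is a quadratic in x. Use the discriminant to count real roots.
Discriminant = (0)^2 - 4 * 24 * 0
= 0 - 0
= 0
Since discriminant = 0, f''(x) = 0 has a single repeated root.
At a repeated root the quadratic f''(x) touches zero but does not change sign, so concavity does not change.
Number of inflection points: 0

0


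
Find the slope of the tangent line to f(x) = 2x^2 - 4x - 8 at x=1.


The slope of the tangent line equals f'(x) at the point.
f(x) = 2x^2 - 4x - 8
f'(x) = 4x - 4
At x = 1:
f'(1) = 4 * 1 - 4
= 4 - 4
= 0

0


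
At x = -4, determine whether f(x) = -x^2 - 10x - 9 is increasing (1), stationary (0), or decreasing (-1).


Compute f'(x) to determine behavior:
f'(x) = -2x - 10
f'(-4) = -2 * (-4) - 10
= 8 - 10
= -2
Since f'(-4) < 0, the function is decreasing (-1)

-1


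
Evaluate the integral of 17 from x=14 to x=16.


The integral of a constant k over [a, b] equals k * (b - a).
integral from 14 to 16 of 17 dx
= 17 * (16 - 14)
= 17 * 2
= 34

34


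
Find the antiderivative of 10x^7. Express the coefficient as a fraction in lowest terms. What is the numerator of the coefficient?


Apply the power rule for integration:
integral of ax^n dx = a/(n+1) * x^(n+1) + C
integral of 10x^7 dx
= 10/8 * x^8 + C
= 5/4 * x^8 + C
The coefficient in lowest terms is 5/4, and its numerator is 5

5


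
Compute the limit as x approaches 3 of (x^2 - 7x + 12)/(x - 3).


Direct substitution gives 0/0, so we factor the numerator.
Factor: (x^2 - 7x + 12) = (x - 3)(x - 4)
Cancel the common factor (x - 3):
(x^2 - 7x + 12)/(x - 3) = (x - 4)
Now substitute x = 3:
= (3) - (4) = -1

-1


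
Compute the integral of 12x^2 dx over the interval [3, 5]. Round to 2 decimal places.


Find the antiderivative of 12x^2:
F(x) = 12/3 * x^3
Apply the Fundamental Theorem of Calculus:
F(5) - F(3)
= 12/3 * 5^3 - 12/3 * 3^3
= 12/3 * (125 - 27)
= 12/3 * 98
= 392 = 392.00

392.00


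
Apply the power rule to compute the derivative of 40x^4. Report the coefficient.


We apply the power rule: d/dx [ax^n] = a*n * x^(n-1)
d/dx [40x^4]
= 40 * 4 * x^(4-1)
= 160x^3
The coefficient is 160

160


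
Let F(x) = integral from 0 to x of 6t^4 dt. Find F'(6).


By the Fundamental Theorem of Calculus (Part 1):
If F(x) = integral from 0 to x of f(t) dt, then F'(x) = f(x)
Here f(t) = 6t^4
So F'(x) = 6x^4
Evaluate at x = 6:
F'(6) = 6 * 6^4
= 6 * 1296
= 7776

7776


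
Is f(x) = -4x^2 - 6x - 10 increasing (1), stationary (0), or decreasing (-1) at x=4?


Compute f'(x) to determine behavior:
f'(x) = -8x - 6
f'(4) = -8 * 4 - 6
= -32 - 6
= -38
Since f'(4) < 0, the function is decreasing (-1)

-1


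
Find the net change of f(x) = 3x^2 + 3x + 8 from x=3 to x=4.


Net change = f(b) - f(a)
f(x) = 3x^2 + 3x + 8
Compute f(4):
f(4) = 3 * 4^2 + 3 * 4 + 8
= 48 + 12 + 8
= 68
Compute f(3):
f(3) = 3 * 3^2 + 3 * 3 + 8
= 27 + 9 + 8
= 44
Net change = 68 - 44 = 24

24


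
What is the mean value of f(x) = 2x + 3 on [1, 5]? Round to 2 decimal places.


Average value = 1/(b-a) * integral from a to b of f(x) dx
First compute the integral of 2x + 3:
F(x) = x^2 + 3x
F(5) = 1 * 25 + 3 * 5 = 40
F(1) = 1 * 1 + 3 * 1 = 4
Integral = 40 - 4 = 36
Average = 36 / (5 - 1) = 36 / 4
= 9 = 9.00

9.00


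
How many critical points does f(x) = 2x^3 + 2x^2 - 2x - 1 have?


Find where f'(x) = 0:
f(x) = 2x^3 + 2x^2 - 2x - 1
f'(x) = 6x^2 + 4x - 2
This is a quadratic in x. Use the discriminant to count real roots.
Discriminant = (4)^2 - 4 * 6 * (-2)
= 16 - (-48)
= 64
Since discriminant > 0, f'(x) = 0 has 2 real solutions.
Number of critical points: 2

2


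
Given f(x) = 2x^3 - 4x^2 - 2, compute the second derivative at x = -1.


First derivative:
f'(x) = 6x^2 - 8x
Second derivative:
f''(x) = 12x - 8
Substitute x = -1:
f''(-1) = 12 * (-1) - 8
= -12 - 8
= -20

-20


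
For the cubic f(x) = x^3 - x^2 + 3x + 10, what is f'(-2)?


Differentiate f(x) = x^3 - x^2 + 3x + 10 term by term:
f'(x) = 3x^2 - 2x + 3
Substitute x = -2:
f'(-2) = 3 * (-2)^2 - 2 * (-2) + 3
= 12 + 4 + 3
= 19

19


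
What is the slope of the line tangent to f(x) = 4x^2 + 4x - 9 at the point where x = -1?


The slope of the tangent line equals f'(x) at the point.
f(x) = 4x^2 + 4x - 9
f'(x) = 8x + 4
At x = -1:
f'(-1) = 8 * (-1) + 4
= -8 + 4
= -4

-4


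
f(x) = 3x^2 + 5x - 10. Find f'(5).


Differentiate term by term using power and sum rules:
f(x) = 3x^2 + 5x - 10
f'(x) = 6x + 5
Substitute x = 5:
f'(5) = 6 * 5 + 5
= 30 + 5
= 35

35


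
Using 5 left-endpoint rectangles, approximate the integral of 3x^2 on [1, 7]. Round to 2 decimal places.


Left Riemann sum uses left endpoints of each subinterval.
Interval: [1, 7], n = 5
dx = (7 - 1) / 5 = 6/5
Left endpoints: [1, 11/5, 17/5, 23/5, 29/5]
f values: [3, 363/25, 867/25, 1587/25, 2523/25]
Sum = dx * (sum of f values)
= 6/5 * 1083/5
= 6498/25 = 259.92

259.92


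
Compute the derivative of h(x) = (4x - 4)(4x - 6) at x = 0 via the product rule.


Let u(x) = 4x - 4 and v(x) = 4x - 6
u'(x) = 4
v'(x) = 4
Product rule: h'(x) = u'(x)*v(x) + u(x)*v'(x)
= 4 * (4x - 6) + (4x - 4) * 4
At x = 0:
u(0) = 4 * 0 - 4 = -4
v(0) = 4 * 0 - 6 = -6
h'(0) = 4 * (-6) + (-4) * 4
= -24 - 16
= -40

-40


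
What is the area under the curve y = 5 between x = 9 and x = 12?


The area under a constant function y = 5 is a rectangle.
Width = 12 - 9 = 3
Height = 5
Area = width * height
= 3 * 5
= 15

15


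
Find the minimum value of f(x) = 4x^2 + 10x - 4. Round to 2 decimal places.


For a quadratic f(x) = ax^2 + bx + c with a > 0, the minimum is at the vertex.
Vertex x-coordinate: x = -b/(2a)
x = -(10) / (2 * 4)
x = -10/8 = -5/4
Substitute back to find the minimum value:
f(-5/4) = 4 * (-5/4)^2 + 10 * (-5/4) - 4
= 25/4 - 25/2 - 4
= -41/4 = -10.25

-10.25


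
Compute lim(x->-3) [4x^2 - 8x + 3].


Since polynomials are continuous, we use direct substitution.
lim(x->-3) of 4x^2 - 8x + 3
= 4 * (-3)^2 - 8 * (-3) + 3
= 36 + 24 + 3
= 63

63


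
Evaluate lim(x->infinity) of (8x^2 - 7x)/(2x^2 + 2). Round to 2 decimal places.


For limits at infinity with equal-degree polynomials,
we compare leading coefficients.
Numerator leading term: 8x^2
Denominator leading term: 2x^2
Divide both by x^2:
lim = (8 - 7/x) / (2 + 2/x^2)
As x -> infinity, the 1/x and 1/x^2 terms vanish:
= 8/2 = 4 = 4.00

4.00


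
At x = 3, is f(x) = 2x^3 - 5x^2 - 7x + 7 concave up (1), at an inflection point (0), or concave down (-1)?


Concavity is determined by the sign of f''(x).
f(x) = 2x^3 - 5x^2 - 7x + 7
f'(x) = 6x^2 - 10x - 7
f''(x) = 12x - 10
f''(3) = 12 * 3 - 10
= 36 - 10
= 26
Since f''(3) > 0, the function is concave up (1)

1


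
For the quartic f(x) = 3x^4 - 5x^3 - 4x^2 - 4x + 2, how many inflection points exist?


Inflection points occur where f''(x) = 0 and concavity changes.
f(x) = 3x^4 - 5x^3 - 4x^2 - 4x + 2
f'(x) = 12x^3 - 15x^2 - 8x - 4
f''(x) = 36x^2 - 30x - 8
This is a quadratic in x. Use the discriminant to count real roots.
Discriminant = (-30)^2 - 4 * 36 * (-8)
= 900 - (-1152)
= 2052
Since discriminant > 0, f''(x) = 0 has 2 distinct real solutions.
A quadratic with two distinct real roots changes sign at each root, so concavity changes at both.
Number of inflection points: 2

2


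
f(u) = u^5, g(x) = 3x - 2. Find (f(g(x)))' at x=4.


Using the chain rule: (f(g(x)))' = f'(g(x)) * g'(x)
First, find g(4):
g(4) = 3 * 4 - 2 = 10
Next, f'(u) = 5u^4
And g'(x) = 3
So f'(g(4)) * g'(4)
= 5 * 10^4 * 3
= 5 * 10000 * 3
= 150000

150000


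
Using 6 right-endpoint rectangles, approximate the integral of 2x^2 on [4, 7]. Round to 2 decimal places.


Right Riemann sum uses right endpoints of each subinterval.
Interval: [4, 7], n = 6
dx = (7 - 4) / 6 = 1/2
Right endpoints: [9/2, 5, 11/2, 6, 13/2, 7]
f values: [81/2, 50, 121/2, 72, 169/2, 98]
Sum = dx * (sum of f values)
= 1/2 * 811/2
= 811/4 = 202.75

202.75


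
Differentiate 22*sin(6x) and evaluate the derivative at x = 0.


Apply the chain rule to differentiate 22*sin(6x):
d/dx [22*sin(6x)]
= 22 * cos(6x) * d/dx(6x)
= 22 * 6 * cos(6x)
= 132 * cos(6x)
Evaluate at x = 0:
= 132 * cos(0)
= 132 * 1
= 132

132


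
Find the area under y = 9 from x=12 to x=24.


The area under a constant function y = 9 is a rectangle.
Width = 24 - 12 = 12
Height = 9
Area = width * height
= 12 * 9
= 108

108


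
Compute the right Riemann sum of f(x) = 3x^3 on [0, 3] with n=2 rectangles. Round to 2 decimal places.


Right Riemann sum uses right endpoints of each subinterval.
Interval: [0, 3], n = 2
dx = (3 - 0) / 2 = 3/2
Right endpoints: [3/2, 3]
f values: [81/8, 81]
Sum = dx * (sum of f values)
= 3/2 * 729/8
= 2187/16 ≈ 136.69

136.69


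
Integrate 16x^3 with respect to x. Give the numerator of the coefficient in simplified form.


Apply the power rule for integration:
integral of ax^n dx = a/(n+1) * x^(n+1) + C
integral of 16x^3 dx
= 16/4 * x^4 + C
= 4 * x^4 + C
The coefficient in lowest terms is 4 = 4/1, so its numerator is 4

4


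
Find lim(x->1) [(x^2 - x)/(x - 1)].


Direct substitution gives 0/0, so we factor the numerator.
Factor: (x^2 - x) = (x - 1)(x)
Cancel the common factor (x - 1):
(x^2 - x)/(x - 1) = (x)
Now substitute x = 1:
= (1) - (0) = 1

1


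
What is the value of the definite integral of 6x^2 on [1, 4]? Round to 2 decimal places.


Find the antiderivative of 6x^2:
F(x) = 6/3 * x^3
Apply the Fundamental Theorem of Calculus:
F(4) - F(1)
= 6/3 * 4^3 - 6/3 * 1^3
= 6/3 * (64 - 1)
= 6/3 * 63
= 126 = 126.00

126.00


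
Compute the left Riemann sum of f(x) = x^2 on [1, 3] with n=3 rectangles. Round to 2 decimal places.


Left Riemann sum uses left endpoints of each subinterval.
Interval: [1, 3], n = 3
dx = (3 - 1) / 3 = 2/3
Left endpoints: [1, 5/3, 7/3]
f values: [1, 25/9, 49/9]
Sum = dx * (sum of f values)
= 2/3 * 83/9
= 166/27 ≈ 6.15

6.15


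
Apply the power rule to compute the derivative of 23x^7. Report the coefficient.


We apply the power rule: d/dx [ax^n] = a*n * x^(n-1)
d/dx [23x^7]
= 23 * 7 * x^(7-1)
= 161x^6
The coefficient is 161

161


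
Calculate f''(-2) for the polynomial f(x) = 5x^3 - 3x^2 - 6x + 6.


First derivative:
f'(x) = 15x^2 - 6x - 6
Second derivative:
f''(x) = 30x - 6
Substitute x = -2:
f''(-2) = 30 * (-2) - 6
= -60 - 6
= -66

-66


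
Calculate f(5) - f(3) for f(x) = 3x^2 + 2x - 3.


Net change = f(b) - f(a)
f(x) = 3x^2 + 2x - 3
Compute f(5):
f(5) = 3 * 5^2 + 2 * 5 - 3
= 75 + 10 - 3
= 82
Compute f(3):
f(3) = 3 * 3^2 + 2 * 3 - 3
= 27 + 6 - 3
= 30
Net change = 82 - 30 = 52

52


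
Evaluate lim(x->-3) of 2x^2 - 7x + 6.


Since polynomials are continuous, we use direct substitution.
lim(x->-3) of 2x^2 - 7x + 6
= 2 * (-3)^2 - 7 * (-3) + 6
= 18 + 21 + 6
= 45

45


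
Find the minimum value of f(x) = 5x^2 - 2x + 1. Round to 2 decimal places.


For a quadratic f(x) = ax^2 + bx + c with a > 0, the minimum is at the vertex.
Vertex x-coordinate: x = -b/(2a)
x = -(-2) / (2 * 5)
x = 2/10 = 1/5
Substitute back to find the minimum value:
f(1/5) = 5 * (1/5)^2 - 2 * (1/5) + 1
= 1/5 - 2/5 + 1
= 4/5 = 0.80

0.80


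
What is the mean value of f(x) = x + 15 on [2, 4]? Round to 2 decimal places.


Average value = 1/(b-a) * integral from a to b of f(x) dx
First compute the integral of x + 15:
F(x) = (1/2)x^2 + 15x
F(4) = 1/2 * 16 + 15 * 4 = 68
F(2) = 1/2 * 4 + 15 * 2 = 32
Integral = 68 - 32 = 36
Average = 36 / (4 - 2) = 36 / 2
= 18 = 18.00

18.00


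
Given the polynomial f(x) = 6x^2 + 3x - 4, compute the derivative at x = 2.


Differentiate term by term using power and sum rules:
f(x) = 6x^2 + 3x - 4
f'(x) = 12x + 3
Substitute x = 2:
f'(2) = 12 * 2 + 3
= 24 + 3
= 27

27


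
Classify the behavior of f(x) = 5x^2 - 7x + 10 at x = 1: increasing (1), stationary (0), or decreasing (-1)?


Compute f'(x) to determine behavior:
f'(x) = 10x - 7
f'(1) = 10 * 1 - 7
= 10 - 7
= 3
Since f'(1) > 0, the function is increasing (1)

1


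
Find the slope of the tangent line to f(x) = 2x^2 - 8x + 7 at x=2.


The slope of the tangent line equals f'(x) at the point.
f(x) = 2x^2 - 8x + 7
f'(x) = 4x - 8
At x = 2:
f'(2) = 4 * 2 - 8
= 8 - 8
= 0

0


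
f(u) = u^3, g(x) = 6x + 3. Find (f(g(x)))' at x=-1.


Using the chain rule: (f(g(x)))' = f'(g(x)) * g'(x)
First, find g(-1):
g(-1) = 6 * (-1) + 3 = -3
Next, f'(u) = 3u^2
And g'(x) = 6
So f'(g(-1)) * g'(-1)
= 3 * (-3)^2 * 6
= 3 * 9 * 6
= 162

162


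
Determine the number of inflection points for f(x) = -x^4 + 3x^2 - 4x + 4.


Inflection points occur where f''(x) = 0 and concavity changes.
f(x) = -x^4 + 3x^2 - 4x + 4
f'(x) = -4x^3 + 6x - 4
f''(x) = -12x^2 + 6
This is a quadratic in x. Use the discriminant to count real roots.
Discriminant = (0)^2 - 4 * (-12) * 6
= 0 - (-288)
= 288
Since discriminant > 0, f''(x) = 0 has 2 distinct real solutions.
A quadratic with two distinct real roots changes sign at each root, so concavity changes at both.
Number of inflection points: 2

2


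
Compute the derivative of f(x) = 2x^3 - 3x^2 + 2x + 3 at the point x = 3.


Differentiate f(x) = 2x^3 - 3x^2 + 2x + 3 term by term:
f'(x) = 6x^2 - 6x + 2
Substitute x = 3:
f'(3) = 6 * 3^2 - 6 * 3 + 2
= 54 - 18 + 2
= 38

38


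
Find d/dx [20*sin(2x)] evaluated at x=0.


Apply the chain rule to differentiate 20*sin(2x):
d/dx [20*sin(2x)]
= 20 * cos(2x) * d/dx(2x)
= 20 * 2 * cos(2x)
= 40 * cos(2x)
Evaluate at x = 0:
= 40 * cos(0)
= 40 * 1
= 40

40


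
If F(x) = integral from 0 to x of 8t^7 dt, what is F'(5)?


By the Fundamental Theorem of Calculus (Part 1):
If F(x) = integral from 0 to x of f(t) dt, then F'(x) = f(x)
Here f(t) = 8t^7
So F'(x) = 8x^7
Evaluate at x = 5:
F'(5) = 8 * 5^7
= 8 * 78125
= 625000

625000


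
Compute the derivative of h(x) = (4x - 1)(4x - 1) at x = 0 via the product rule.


Let u(x) = 4x - 1 and v(x) = 4x - 1
u'(x) = 4
v'(x) = 4
Product rule: h'(x) = u'(x)*v(x) + u(x)*v'(x)
= 4 * (4x - 1) + (4x - 1) * 4
At x = 0:
u(0) = 4 * 0 - 1 = -1
v(0) = 4 * 0 - 1 = -1
h'(0) = 4 * (-1) + (-1) * 4
= -4 - 4
= -8

-8


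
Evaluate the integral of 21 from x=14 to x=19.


The integral of a constant k over [a, b] equals k * (b - a).
integral from 14 to 19 of 21 dx
= 21 * (19 - 14)
= 21 * 5
= 105

105


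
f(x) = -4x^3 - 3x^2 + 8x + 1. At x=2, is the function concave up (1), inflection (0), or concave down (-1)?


Concavity is determined by the sign of f''(x).
f(x) = -4x^3 - 3x^2 + 8x + 1
f'(x) = -12x^2 - 6x + 8
f''(x) = -24x - 6
f''(2) = -24 * 2 - 6
= -48 - 6
= -54
Since f''(2) < 0, the function is concave down (-1)

-1


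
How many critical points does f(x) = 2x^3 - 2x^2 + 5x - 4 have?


Find where f'(x) = 0:
f(x) = 2x^3 - 2x^2 + 5x - 4
f'(x) = 6x^2 - 4x + 5
This is a quadratic in x. Use the discriminant to count real roots.
Discriminant = (-4)^2 - 4 * 6 * 5
= 16 - 120
= -104
Since discriminant < 0, f'(x) = 0 has no real solutions.
Number of critical points: 0

0


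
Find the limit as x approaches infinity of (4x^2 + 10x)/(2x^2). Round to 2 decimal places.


For limits at infinity with equal-degree polynomials,
we compare leading coefficients.
Numerator leading term: 4x^2
Denominator leading term: 2x^2
Divide both by x^2:
lim = (4 + 10/x) / (2)
As x -> infinity, the 1/x and 1/x^2 terms vanish:
= 4/2 = 2 = 2.00

2.00


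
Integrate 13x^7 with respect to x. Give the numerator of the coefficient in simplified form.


Apply the power rule for integration:
integral of ax^n dx = a/(n+1) * x^(n+1) + C
integral of 13x^7 dx
= 13/8 * x^8 + C
The coefficient in lowest terms is 13/8, and its numerator is 13

13


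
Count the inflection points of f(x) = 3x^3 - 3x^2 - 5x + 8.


Inflection points occur where f''(x) = 0 and concavity changes.
f(x) = 3x^3 - 3x^2 - 5x + 8
f'(x) = 9x^2 - 6x - 5
f''(x) = 18x - 6
Set f''(x) = 0:
18x - 6 = 0
x = 6 / 18 = 1/3
Since f''(x) is linear (degree 1), it changes sign at this point.
Therefore there is exactly 1 inflection point.

1


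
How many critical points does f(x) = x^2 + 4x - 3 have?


Find where f'(x) = 0:
f'(x) = 2x + 4
Set f'(x) = 0:
2x + 4 = 0
x = -4 / 2 = -2
This is a linear equation in x, so there is exactly one solution.
Number of critical points: 1

1


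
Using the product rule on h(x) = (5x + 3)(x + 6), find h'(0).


Let u(x) = 5x + 3 and v(x) = x + 6
u'(x) = 5
v'(x) = 1
Product rule: h'(x) = u'(x)*v(x) + u(x)*v'(x)
= 5 * (x + 6) + (5x + 3) * 1
At x = 0:
u(0) = 5 * 0 + 3 = 3
v(0) = 1 * 0 + 6 = 6
h'(0) = 5 * 6 + 3 * 1
= 30 + 3
= 33

33


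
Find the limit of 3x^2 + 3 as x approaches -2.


Since polynomials are continuous, we use direct substitution.
lim(x->-2) of 3x^2 + 3
= 3 * (-2)^2 + 0 * (-2) + 3
= 12 + 0 + 3
= 15

15


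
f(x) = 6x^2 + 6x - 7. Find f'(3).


Differentiate term by term using power and sum rules:
f(x) = 6x^2 + 6x - 7
f'(x) = 12x + 6
Substitute x = 3:
f'(3) = 12 * 3 + 6
= 36 + 6
= 42

42


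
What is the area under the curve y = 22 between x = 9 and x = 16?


The area under a constant function y = 22 is a rectangle.
Width = 16 - 9 = 7
Height = 22
Area = width * height
= 7 * 22
= 154

154


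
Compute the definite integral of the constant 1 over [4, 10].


The integral of a constant k over [a, b] equals k * (b - a).
integral from 4 to 10 of 1 dx
= 1 * (10 - 4)
= 1 * 6
= 6

6


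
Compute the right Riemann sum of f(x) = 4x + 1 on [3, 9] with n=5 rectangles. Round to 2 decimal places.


Right Riemann sum uses right endpoints of each subinterval.
Interval: [3, 9], n = 5
dx = (9 - 3) / 5 = 6/5
Right endpoints: [21/5, 27/5, 33/5, 39/5, 9]
f values: [89/5, 113/5, 137/5, 161/5, 37]
Sum = dx * (sum of f values)
= 6/5 * 137
= 822/5 = 164.40

164.40


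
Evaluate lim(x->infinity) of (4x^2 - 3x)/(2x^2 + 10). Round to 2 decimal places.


For limits at infinity with equal-degree polynomials,
we compare leading coefficients.
Numerator leading term: 4x^2
Denominator leading term: 2x^2
Divide both by x^2:
lim = (4 - 3/x) / (2 + 10/x^2)
As x -> infinity, the 1/x and 1/x^2 terms vanish:
= 4/2 = 2 = 2.00

2.00


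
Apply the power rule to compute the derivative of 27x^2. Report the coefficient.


We apply the power rule: d/dx [ax^n] = a*n * x^(n-1)
d/dx [27x^2]
= 27 * 2 * x^(2-1)
= 54x
The coefficient is 54

54


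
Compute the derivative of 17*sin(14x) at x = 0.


Apply the chain rule to differentiate 17*sin(14x):
d/dx [17*sin(14x)]
= 17 * cos(14x) * d/dx(14x)
= 17 * 14 * cos(14x)
= 238 * cos(14x)
Evaluate at x = 0:
= 238 * cos(0)
= 238 * 1
= 238

238


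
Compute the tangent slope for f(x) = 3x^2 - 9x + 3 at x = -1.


The slope of the tangent line equals f'(x) at the point.
f(x) = 3x^2 - 9x + 3
f'(x) = 6x - 9
At x = -1:
f'(-1) = 6 * (-1) - 9
= -6 - 9
= -15

-15


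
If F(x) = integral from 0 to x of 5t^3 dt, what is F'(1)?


By the Fundamental Theorem of Calculus (Part 1):
If F(x) = integral from 0 to x of f(t) dt, then F'(x) = f(x)
Here f(t) = 5t^3
So F'(x) = 5x^3
Evaluate at x = 1:
F'(1) = 5 * 1^3
= 5 * 1
= 5

5


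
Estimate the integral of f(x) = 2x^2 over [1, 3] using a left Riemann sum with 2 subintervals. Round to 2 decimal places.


Left Riemann sum uses left endpoints of each subinterval.
Interval: [1, 3], n = 2
dx = (3 - 1) / 2 = 1
Left endpoints: [1, 2]
f values: [2, 8]
Sum = dx * (sum of f values)
= 1 * 10
= 10 = 10.00

10.00


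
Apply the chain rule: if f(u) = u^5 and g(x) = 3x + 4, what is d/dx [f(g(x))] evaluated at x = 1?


Using the chain rule: (f(g(x)))' = f'(g(x)) * g'(x)
First, find g(1):
g(1) = 3 * 1 + 4 = 7
Next, f'(u) = 5u^4
And g'(x) = 3
So f'(g(1)) * g'(1)
= 5 * 7^4 * 3
= 5 * 2401 * 3
= 36015

36015


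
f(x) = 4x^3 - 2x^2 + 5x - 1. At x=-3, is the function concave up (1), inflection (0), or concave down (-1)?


Concavity is determined by the sign of f''(x).
f(x) = 4x^3 - 2x^2 + 5x - 1
f'(x) = 12x^2 - 4x + 5
f''(x) = 24x - 4
f''(-3) = 24 * (-3) - 4
= -72 - 4
= -76
Since f''(-3) < 0, the function is concave down (-1)

-1


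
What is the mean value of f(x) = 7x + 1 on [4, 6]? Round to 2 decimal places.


Average value = 1/(b-a) * integral from a to b of f(x) dx
First compute the integral of 7x + 1:
F(x) = (7/2)x^2 + x
F(6) = 7/2 * 36 + 1 * 6 = 132
F(4) = 7/2 * 16 + 1 * 4 = 60
Integral = 132 - 60 = 72
Average = 72 / (6 - 4) = 72 / 2
= 36 = 36.00

36.00


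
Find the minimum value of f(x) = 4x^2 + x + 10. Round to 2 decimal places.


For a quadratic f(x) = ax^2 + bx + c with a > 0, the minimum is at the vertex.
Vertex x-coordinate: x = -b/(2a)
x = -(1) / (2 * 4)
x = -1/8
Substitute back to find the minimum value:
f(-1/8) = 4 * (-1/8)^2 + 1 * (-1/8) + 10
= 1/16 - 1/8 + 10
= 159/16 ≈ 9.94

9.94


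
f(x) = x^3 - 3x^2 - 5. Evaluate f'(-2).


Differentiate f(x) = x^3 - 3x^2 - 5 term by term:
f'(x) = 3x^2 - 6x
Substitute x = -2:
f'(-2) = 3 * (-2)^2 - 6 * (-2) + 0
= 12 + 12 + 0
= 24

24


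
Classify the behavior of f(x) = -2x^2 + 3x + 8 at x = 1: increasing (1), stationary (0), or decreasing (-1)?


Compute f'(x) to determine behavior:
f'(x) = -4x + 3
f'(1) = -4 * 1 + 3
= -4 + 3
= -1
Since f'(1) < 0, the function is decreasing (-1)

-1


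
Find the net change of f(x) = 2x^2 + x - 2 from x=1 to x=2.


Net change = f(b) - f(a)
f(x) = 2x^2 + x - 2
Compute f(2):
f(2) = 2 * 2^2 + 1 * 2 - 2
= 8 + 2 - 2
= 8
Compute f(1):
f(1) = 2 * 1^2 + 1 * 1 - 2
= 2 + 1 - 2
= 1
Net change = 8 - 1 = 7

7


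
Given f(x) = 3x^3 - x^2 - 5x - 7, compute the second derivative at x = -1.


First derivative:
f'(x) = 9x^2 - 2x - 5
Second derivative:
f''(x) = 18x - 2
Substitute x = -1:
f''(-1) = 18 * (-1) - 2
= -18 - 2
= -20

-20


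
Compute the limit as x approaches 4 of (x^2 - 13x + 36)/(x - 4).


Direct substitution gives 0/0, so we factor the numerator.
Factor: (x^2 - 13x + 36) = (x - 4)(x - 9)
Cancel the common factor (x - 4):
(x^2 - 13x + 36)/(x - 4) = (x - 9)
Now substitute x = 4:
= (4) - (9) = -5

-5


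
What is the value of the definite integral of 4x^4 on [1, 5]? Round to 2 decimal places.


Find the antiderivative of 4x^4:
F(x) = 4/5 * x^5
Apply the Fundamental Theorem of Calculus:
F(5) - F(1)
= 4/5 * 5^5 - 4/5 * 1^5
= 4/5 * (3125 - 1)
= 4/5 * 3124
= 12496/5 = 2499.20

2499.20


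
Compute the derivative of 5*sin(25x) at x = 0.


Apply the chain rule to differentiate 5*sin(25x):
d/dx [5*sin(25x)]
= 5 * cos(25x) * d/dx(25x)
= 5 * 25 * cos(25x)
= 125 * cos(25x)
Evaluate at x = 0:
= 125 * cos(0)
= 125 * 1
= 125

125


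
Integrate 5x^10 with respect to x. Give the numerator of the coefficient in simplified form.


Apply the power rule for integration:
integral of ax^n dx = a/(n+1) * x^(n+1) + C
integral of 5x^10 dx
= 5/11 * x^11 + C
The coefficient in lowest terms is 5/11, and its numerator is 5

5


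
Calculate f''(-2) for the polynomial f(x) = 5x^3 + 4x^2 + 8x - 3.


First derivative:
f'(x) = 15x^2 + 8x + 8
Second derivative:
f''(x) = 30x + 8
Substitute x = -2:
f''(-2) = 30 * (-2) + 8
= -60 + 8
= -52

-52


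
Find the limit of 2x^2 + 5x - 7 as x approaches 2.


Since polynomials are continuous, we use direct substitution.
lim(x->2) of 2x^2 + 5x - 7
= 2 * 2^2 + 5 * 2 - 7
= 8 + 10 - 7
= 11

11


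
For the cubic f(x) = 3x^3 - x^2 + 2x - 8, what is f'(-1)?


Differentiate f(x) = 3x^3 - x^2 + 2x - 8 term by term:
f'(x) = 9x^2 - 2x + 2
Substitute x = -1:
f'(-1) = 9 * (-1)^2 - 2 * (-1) + 2
= 9 + 2 + 2
= 13

13


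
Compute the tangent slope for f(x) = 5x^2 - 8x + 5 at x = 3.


The slope of the tangent line equals f'(x) at the point.
f(x) = 5x^2 - 8x + 5
f'(x) = 10x - 8
At x = 3:
f'(3) = 10 * 3 - 8
= 30 - 8
= 22

22


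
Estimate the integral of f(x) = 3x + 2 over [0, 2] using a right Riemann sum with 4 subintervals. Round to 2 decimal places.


Right Riemann sum uses right endpoints of each subinterval.
Interval: [0, 2], n = 4
dx = (2 - 0) / 4 = 1/2
Right endpoints: [1/2, 1, 3/2, 2]
f values: [7/2, 5, 13/2, 8]
Sum = dx * (sum of f values)
= 1/2 * 23
= 23/2 = 11.50

11.50


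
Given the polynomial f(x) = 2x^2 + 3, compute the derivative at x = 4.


Differentiate term by term using power and sum rules:
f(x) = 2x^2 + 3
f'(x) = 4x
Substitute x = 4:
f'(4) = 4 * 4 + 0
= 16 + 0
= 16

16


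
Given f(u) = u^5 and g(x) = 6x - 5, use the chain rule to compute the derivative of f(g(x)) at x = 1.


Using the chain rule: (f(g(x)))' = f'(g(x)) * g'(x)
First, find g(1):
g(1) = 6 * 1 - 5 = 1
Next, f'(u) = 5u^4
And g'(x) = 6
So f'(g(1)) * g'(1)
= 5 * 1^4 * 6
= 5 * 1 * 6
= 30

30


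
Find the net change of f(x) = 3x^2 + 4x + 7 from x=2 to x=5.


Net change = f(b) - f(a)
f(x) = 3x^2 + 4x + 7
Compute f(5):
f(5) = 3 * 5^2 + 4 * 5 + 7
= 75 + 20 + 7
= 102
Compute f(2):
f(2) = 3 * 2^2 + 4 * 2 + 7
= 12 + 8 + 7
= 27
Net change = 102 - 27 = 75

75


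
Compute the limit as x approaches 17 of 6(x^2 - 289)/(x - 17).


Direct substitution gives 0/0, so we factor the numerator.
Factor: 6(x^2 - 289) = 6 * (x - 17)(x + 17)
Cancel the common factor (x - 17):
6(x^2 - 289)/(x - 17) = 6 * (x + 17)
Now substitute x = 17:
= 6 * (17 + 17) = 204

204


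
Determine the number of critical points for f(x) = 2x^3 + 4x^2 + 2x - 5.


Find where f'(x) = 0:
f(x) = 2x^3 + 4x^2 + 2x - 5
f'(x) = 6x^2 + 8x + 2
This is a quadratic in x. Use the discriminant to count real roots.
Discriminant = (8)^2 - 4 * 6 * 2
= 64 - 48
= 16
Since discriminant > 0, f'(x) = 0 has 2 real solutions.
Number of critical points: 2

2


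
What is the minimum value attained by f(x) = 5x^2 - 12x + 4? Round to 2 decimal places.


For a quadratic f(x) = ax^2 + bx + c with a > 0, the minimum is at the vertex.
Vertex x-coordinate: x = -b/(2a)
x = -(-12) / (2 * 5)
x = 12/10 = 6/5
Substitute back to find the minimum value:
f(6/5) = 5 * (6/5)^2 - 12 * (6/5) + 4
= 36/5 - 72/5 + 4
= -16/5 = -3.20

-3.20


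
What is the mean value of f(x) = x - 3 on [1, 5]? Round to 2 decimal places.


Average value = 1/(b-a) * integral from a to b of f(x) dx
First compute the integral of x - 3:
F(x) = (1/2)x^2 - 3x
F(5) = 1/2 * 25 - 3 * 5 = -5/2
F(1) = 1/2 * 1 - 3 * 1 = -5/2
Integral = -5/2 - (-5/2) = 0
Average = 0 / (5 - 1) = 0 / 4
= 0 = 0.00

0.00


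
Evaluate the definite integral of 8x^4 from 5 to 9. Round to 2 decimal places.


Find the antiderivative of 8x^4:
F(x) = 8/5 * x^5
Apply the Fundamental Theorem of Calculus:
F(9) - F(5)
= 8/5 * 9^5 - 8/5 * 5^5
= 8/5 * (59049 - 3125)
= 8/5 * 55924
= 447392/5 = 89478.40

89478.40


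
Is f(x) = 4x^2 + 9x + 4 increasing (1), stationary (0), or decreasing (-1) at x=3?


Compute f'(x) to determine behavior:
f'(x) = 8x + 9
f'(3) = 8 * 3 + 9
= 24 + 9
= 33
Since f'(3) > 0, the function is increasing (1)

1


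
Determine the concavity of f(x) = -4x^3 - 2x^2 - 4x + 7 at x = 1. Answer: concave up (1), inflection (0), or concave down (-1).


Concavity is determined by the sign of f''(x).
f(x) = -4x^3 - 2x^2 - 4x + 7
f'(x) = -12x^2 - 4x - 4
f''(x) = -24x - 4
f''(1) = -24 * 1 - 4
= -24 - 4
= -28
Since f''(1) < 0, the function is concave down (-1)

-1


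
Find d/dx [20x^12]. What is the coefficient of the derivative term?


We apply the power rule: d/dx [ax^n] = a*n * x^(n-1)
d/dx [20x^12]
= 20 * 12 * x^(12-1)
= 240x^11
The coefficient is 240

240


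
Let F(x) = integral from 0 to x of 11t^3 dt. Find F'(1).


By the Fundamental Theorem of Calculus (Part 1):
If F(x) = integral from 0 to x of f(t) dt, then F'(x) = f(x)
Here f(t) = 11t^3
So F'(x) = 11x^3
Evaluate at x = 1:
F'(1) = 11 * 1^3
= 11 * 1
= 11

11


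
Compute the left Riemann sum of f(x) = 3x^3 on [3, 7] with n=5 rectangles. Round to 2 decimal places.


Left Riemann sum uses left endpoints of each subinterval.
Interval: [3, 7], n = 5
dx = (7 - 3) / 5 = 4/5
Left endpoints: [3, 19/5, 23/5, 27/5, 31/5]
f values: [81, 20577/125, 36501/125, 59049/125, 89373/125]
Sum = dx * (sum of f values)
= 4/5 * 1725
= 1380 = 1380.00

1380.00


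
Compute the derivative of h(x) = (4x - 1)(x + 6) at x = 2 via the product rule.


Let u(x) = 4x - 1 and v(x) = x + 6
u'(x) = 4
v'(x) = 1
Product rule: h'(x) = u'(x)*v(x) + u(x)*v'(x)
= 4 * (x + 6) + (4x - 1) * 1
At x = 2:
u(2) = 4 * 2 - 1 = 7
v(2) = 1 * 2 + 6 = 8
h'(2) = 4 * 8 + 7 * 1
= 32 + 7
= 39

39


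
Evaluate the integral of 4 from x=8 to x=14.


The integral of a constant k over [a, b] equals k * (b - a).
integral from 8 to 14 of 4 dx
= 4 * (14 - 8)
= 4 * 6
= 24

24


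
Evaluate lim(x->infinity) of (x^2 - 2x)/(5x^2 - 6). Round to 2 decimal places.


For limits at infinity with equal-degree polynomials,
we compare leading coefficients.
Numerator leading term: x^2
Denominator leading term: 5x^2
Divide both by x^2:
lim = (1 - 2/x) / (5 - 6/x^2)
As x -> infinity, the 1/x and 1/x^2 terms vanish:
= 1/5 = 0.20

0.20


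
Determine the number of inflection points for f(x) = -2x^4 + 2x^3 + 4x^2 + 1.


Inflection points occur where f''(x) = 0 and concavity changes.
f(x) = -2x^4 + 2x^3 + 4x^2 + 1
f'(x) = -8x^3 + 6x^2 + 8x
f''(x) = -24x^2 + 12x + 8
This is a quadratic in x. Use the discriminant to count real roots.
Discriminant = (12)^2 - 4 * (-24) * 8
= 144 - (-768)
= 912
Since discriminant > 0, f''(x) = 0 has 2 distinct real solutions.
A quadratic with two distinct real roots changes sign at each root, so concavity changes at both.
Number of inflection points: 2

2


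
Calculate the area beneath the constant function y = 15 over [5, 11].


The area under a constant function y = 15 is a rectangle.
Width = 11 - 5 = 6
Height = 15
Area = width * height
= 6 * 15
= 90

90


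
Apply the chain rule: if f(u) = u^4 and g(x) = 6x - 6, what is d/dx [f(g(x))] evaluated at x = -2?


Using the chain rule: (f(g(x)))' = f'(g(x)) * g'(x)
First, find g(-2):
g(-2) = 6 * (-2) - 6 = -18
Next, f'(u) = 4u^3
And g'(x) = 6
So f'(g(-2)) * g'(-2)
= 4 * (-18)^3 * 6
= 4 * (-5832) * 6
= -139968

-139968


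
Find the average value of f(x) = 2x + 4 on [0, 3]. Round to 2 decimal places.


Average value = 1/(b-a) * integral from a to b of f(x) dx
First compute the integral of 2x + 4:
F(x) = x^2 + 4x
F(3) = 1 * 9 + 4 * 3 = 21
F(0) = 1 * 0 + 4 * 0 = 0
Integral = 21 - 0 = 21
Average = 21 / (3 - 0) = 21 / 3
= 7 = 7.00

7.00
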